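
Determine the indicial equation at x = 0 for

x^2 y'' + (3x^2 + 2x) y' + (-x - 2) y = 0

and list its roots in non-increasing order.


Divide by x^2 to reach normal form y'' + P_1(x) y' + P_2(x) y = 0 with P_1(x) = 3 + 2/x and P_2(x) = -1/x - 2/x^2.
x = 0 is a singular point because the y'-coefficient 3 + 2/x has a pole at x = 0 and the y-coefficient -1/x - 2/x^2 has a pole at x = 0.
It is a regular singular point because x P_1(x) = p(x) = 3x + 2 and x^2 P_2(x) = q(x) = -x - 2 are polynomials, hence analytic at x = 0.
p(0) = 2,  q(0) = -2.
Indicial equation: r(r-1) + p(0) r + q(0) = 0, i.e. r^2 + (p(0) - 1) r + q(0) = 0, i.e. r^2 + 1 r - 2 = 0.
Discriminant: (1)^2 - 4(-2) = 9, so r = (-1 ± 3)/2.
Solving: r_1 = 1, r_2 = -2.

indicial: r^2 + 1 r - 2 = 0; roots r_1 = 1, r_2 = -2


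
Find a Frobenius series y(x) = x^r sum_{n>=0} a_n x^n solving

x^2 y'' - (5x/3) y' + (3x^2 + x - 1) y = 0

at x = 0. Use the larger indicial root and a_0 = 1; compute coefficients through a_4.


Write in Frobenius form y'' + (p(x)/x) y' + (q(x)/x^2) y = 0:
  p(x) = -5/3,  q(x) = 3x^2 + x - 1.
Indicial equation: r(r-1) + (-5/3) r + (-1) = 0 -> roots r_1 = 3, r_2 = -1/3.
Take r = r_1 = 3. Let y(x) = x^r sum_{n>=0} a_n x^n with a_0 = 1.
Substitute y = x^r sum a_n x^n and match x^{r+n}. The recurrence is
  D(n) a_n + 1 a_{n-1} + 3 a_{n-2} = 0,  where D(n) = (r+n)(r+n-1) + (-5/3)(r+n) + (-1).
  a_n = [-1 a_{n-1} - 3 a_{n-2}] / D(n).
Since the indicial polynomial factors as (r - r_1)(r - r_2), D(n) = (r_1 + n - r_1)(r_1 + n - r_2) = n(n + 10/3).
Evaluating step by step (a_0 = 1):
  n = 1: D(1) = 1(1 + 10/3) = 13/3; numerator = -1(1) = -1; a_1 = (-1)/(13/3) = -3/13
  n = 2: D(2) = 2(2 + 10/3) = 32/3; numerator = -1(-3/13) - 3(1) = -36/13; a_2 = (-36/13)/(32/3) = -27/104
  n = 3: D(3) = 3(3 + 10/3) = 19; numerator = -1(-27/104) - 3(-3/13) = 99/104; a_3 = (99/104)/(19) = 99/1976
  n = 4: D(4) = 4(4 + 10/3) = 88/3; numerator = -1(99/1976) - 3(-27/104) = 180/247; a_4 = (180/247)/(88/3) = 135/5434

r = 3; a_0 = 1; a_1 = -3/13; a_2 = -27/104; a_3 = 99/1976; a_4 = 135/5434


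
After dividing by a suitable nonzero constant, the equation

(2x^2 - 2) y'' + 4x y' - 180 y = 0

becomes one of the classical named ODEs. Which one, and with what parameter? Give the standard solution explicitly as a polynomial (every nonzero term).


All three coefficients share the factor -2; dividing through by -2 gives  (1 - x^2) y'' - 2x y' + 90 y = 0.
This matches the Legendre equation (1 - x^2) y'' - 2x y' + n(n+1) y = 0 (note the -2x y' term) with n(n+1) = 90, so n = 9; the polynomial solution is P_9(x).
With y = sum_k a_k x^k, matching x^k gives (k+2)(k+1) a_{k+2} = [k(k+1) - n(n+1)] a_k = (k - 9)(k + 10) a_k. The right side vanishes at k = 9, so the series with the parity of 9 terminates at degree 9.
Standard normalization (P_n(1) = 1): leading coefficient (2n)!/(2^n (n!)^2) = 6402373705728000/(512*131681894400) = 12155/128, so a_9 = 12155/128. Work downward with a_k = (k+1)(k+2) a_{k+2} / ((k - 9)(k + 10)):
  a_7 = (8)(9)(12155/128) / ((7 - 9)(7 + 10)) = (109395/16)/(-34) = -6435/32
  a_5 = (6)(7)(-6435/32) / ((5 - 9)(5 + 10)) = (-135135/16)/(-60) = 9009/64
  a_3 = (4)(5)(9009/64) / ((3 - 9)(3 + 10)) = (45045/16)/(-78) = -1155/32
  a_1 = (2)(3)(-1155/32) / ((1 - 9)(1 + 10)) = (-3465/16)/(-88) = 315/128
Hence P_9(x) = 12155 x^9/128 - 6435 x^7/32 + 9009 x^5/64 - 1155 x^3/32 + 315 x/128.

P_9(x); series = 12155 x^9/128 - 6435 x^7/32 + 9009 x^5/64 - 1155 x^3/32 + 315 x/128


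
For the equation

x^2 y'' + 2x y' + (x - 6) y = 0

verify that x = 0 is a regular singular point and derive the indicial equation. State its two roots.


Divide by x^2 to reach normal form y'' + P_1(x) y' + P_2(x) y = 0 with P_1(x) = 2/x and P_2(x) = 1/x - 6/x^2.
x = 0 is a singular point because the y'-coefficient 2/x has a pole at x = 0 and the y-coefficient 1/x - 6/x^2 has a pole at x = 0.
It is a regular singular point because x P_1(x) = p(x) = 2 and x^2 P_2(x) = q(x) = x - 6 are polynomials, hence analytic at x = 0.
p(0) = 2,  q(0) = -6.
Indicial equation: r(r-1) + p(0) r + q(0) = 0, i.e. r^2 + (p(0) - 1) r + q(0) = 0, i.e. r^2 + 1 r - 6 = 0.
Discriminant: (1)^2 - 4(-6) = 25, so r = (-1 ± 5)/2.
Solving: r_1 = 2, r_2 = -3.

indicial: r^2 + 1 r - 6 = 0; roots r_1 = 2, r_2 = -3


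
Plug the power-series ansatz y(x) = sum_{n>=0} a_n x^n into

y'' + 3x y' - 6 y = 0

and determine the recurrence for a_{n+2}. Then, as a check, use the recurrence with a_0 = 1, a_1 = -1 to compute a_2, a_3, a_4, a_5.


Substitute y = sum_n a_n x^n.
y''(x) has coefficient (n+2)(n+1) a_{n+2} at x^n;
3 x y'(x) has coefficient 3 n a_n at x^n (shift);
-6 y(x) has coefficient -6 a_n at x^n.
Matching x^n: (n+2)(n+1) a_{n+2} + (3n - 6) a_n = 0.
Thus a_{n+2} = (-3n + 6) / ((n+1)(n+2)) * a_n.

Check with a_0 = 1, a_1 = -1 (apply the recurrence for n = 0, 1, 2, 3): a_0 = 1, a_1 = -1, a_2 = 3, a_3 = -1/2, a_4 = 0, a_5 = 3/40.

a_(n+2) = (-3n + 6) / ((n+1)(n+2)) * a_n; check: a_0 = 1, a_1 = -1, a_2 = 3, a_3 = -1/2, a_4 = 0, a_5 = 3/40


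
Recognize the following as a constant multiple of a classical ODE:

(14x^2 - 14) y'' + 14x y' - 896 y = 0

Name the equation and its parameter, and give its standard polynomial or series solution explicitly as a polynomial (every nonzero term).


All three coefficients share the factor -14; dividing through by -14 gives  (1 - x^2) y'' - x y' + 64 y = 0.
This matches the Chebyshev equation (1 - x^2) y'' - x y' + n^2 y = 0 (note the -x y' term, not -2x y') with n^2 = 64, so n = 8; the polynomial solution is T_8(x).
With y = sum_k a_k x^k, matching x^k gives (k+2)(k+1) a_{k+2} = (k^2 - n^2) a_k = (k - 8)(k + 8) a_k. The right side vanishes at k = 8, so the series with the parity of 8 terminates at degree 8.
Standard normalization: leading coefficient of T_n is 2^(n-1), so a_8 = 2^7 = 128. Work downward with a_k = (k+1)(k+2) a_{k+2} / ((k - 8)(k + 8)):
  a_6 = (7)(8)(128) / ((6 - 8)(6 + 8)) = 7168/(-28) = -256
  a_4 = (5)(6)(-256) / ((4 - 8)(4 + 8)) = -7680/(-48) = 160
  a_2 = (3)(4)(160) / ((2 - 8)(2 + 8)) = 1920/(-60) = -32
  a_0 = (1)(2)(-32) / ((0 - 8)(0 + 8)) = -64/(-64) = 1
Hence T_8(x) = 128 x^8 - 256 x^6 + 160 x^4 - 32 x^2 + 1.

T_8(x); series = 128 x^8 - 256 x^6 + 160 x^4 - 32 x^2 + 1


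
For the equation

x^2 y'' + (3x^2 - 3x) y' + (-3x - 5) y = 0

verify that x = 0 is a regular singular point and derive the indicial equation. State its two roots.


Divide by x^2 to reach normal form y'' + P_1(x) y' + P_2(x) y = 0 with P_1(x) = 3 - 3/x and P_2(x) = -3/x - 5/x^2.
x = 0 is a singular point because the y'-coefficient 3 - 3/x has a pole at x = 0 and the y-coefficient -3/x - 5/x^2 has a pole at x = 0.
It is a regular singular point because x P_1(x) = p(x) = 3x - 3 and x^2 P_2(x) = q(x) = -3x - 5 are polynomials, hence analytic at x = 0.
p(0) = -3,  q(0) = -5.
Indicial equation: r(r-1) + p(0) r + q(0) = 0, i.e. r^2 + (p(0) - 1) r + q(0) = 0, i.e. r^2 - 4 r - 5 = 0.
Discriminant: (-4)^2 - 4(-5) = 36, so r = (4 ± 6)/2.
Solving: r_1 = 5, r_2 = -1.

indicial: r^2 - 4 r - 5 = 0; roots r_1 = 5, r_2 = -1


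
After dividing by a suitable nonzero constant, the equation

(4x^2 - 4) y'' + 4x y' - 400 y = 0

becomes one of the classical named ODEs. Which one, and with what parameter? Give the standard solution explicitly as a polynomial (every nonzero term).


All three coefficients share the factor -4; dividing through by -4 gives  (1 - x^2) y'' - x y' + 100 y = 0.
This matches the Chebyshev equation (1 - x^2) y'' - x y' + n^2 y = 0 (note the -x y' term, not -2x y') with n^2 = 100, so n = 10; the polynomial solution is T_10(x).
With y = sum_k a_k x^k, matching x^k gives (k+2)(k+1) a_{k+2} = (k^2 - n^2) a_k = (k - 10)(k + 10) a_k. The right side vanishes at k = 10, so the series with the parity of 10 terminates at degree 10.
Standard normalization: leading coefficient of T_n is 2^(n-1), so a_10 = 2^9 = 512. Work downward with a_k = (k+1)(k+2) a_{k+2} / ((k - 10)(k + 10)):
  a_8 = (9)(10)(512) / ((8 - 10)(8 + 10)) = 46080/(-36) = -1280
  a_6 = (7)(8)(-1280) / ((6 - 10)(6 + 10)) = -71680/(-64) = 1120
  a_4 = (5)(6)(1120) / ((4 - 10)(4 + 10)) = 33600/(-84) = -400
  a_2 = (3)(4)(-400) / ((2 - 10)(2 + 10)) = -4800/(-96) = 50
  a_0 = (1)(2)(50) / ((0 - 10)(0 + 10)) = 100/(-100) = -1
Hence T_10(x) = 512 x^10 - 1280 x^8 + 1120 x^6 - 400 x^4 + 50 x^2 - 1.

T_10(x); series = 512 x^10 - 1280 x^8 + 1120 x^6 - 400 x^4 + 50 x^2 - 1


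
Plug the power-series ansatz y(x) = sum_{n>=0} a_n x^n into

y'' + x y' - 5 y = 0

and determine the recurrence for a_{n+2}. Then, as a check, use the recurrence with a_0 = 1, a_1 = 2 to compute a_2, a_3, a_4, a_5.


Substitute y = sum_n a_n x^n.
y''(x) has coefficient (n+2)(n+1) a_{n+2} at x^n;
x y'(x) has coefficient n a_n at x^n (shift);
-5 y(x) has coefficient -5 a_n at x^n.
Matching x^n: (n+2)(n+1) a_{n+2} + (n - 5) a_n = 0.
Thus a_{n+2} = (-n + 5) / ((n+1)(n+2)) * a_n.

Check with a_0 = 1, a_1 = 2 (apply the recurrence for n = 0, 1, 2, 3): a_0 = 1, a_1 = 2, a_2 = 5/2, a_3 = 4/3, a_4 = 5/8, a_5 = 2/15.

a_(n+2) = (-n + 5) / ((n+1)(n+2)) * a_n; check: a_0 = 1, a_1 = 2, a_2 = 5/2, a_3 = 4/3, a_4 = 5/8, a_5 = 2/15


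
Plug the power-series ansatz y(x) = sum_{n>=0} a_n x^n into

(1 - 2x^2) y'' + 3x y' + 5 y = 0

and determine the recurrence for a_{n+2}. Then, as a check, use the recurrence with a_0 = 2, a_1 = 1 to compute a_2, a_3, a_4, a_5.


Substitute y = sum_n a_n x^n.
(1 - 2 x^2) y'' contributes (n+2)(n+1) a_{n+2} - 2 n(n-1) a_n at x^n.
3 x y'(x) contributes 3 n a_n at x^n.
5 y(x) contributes 5 a_n at x^n.
Matching x^n: (n+2)(n+1) a_{n+2} + (-2 n(n-1) + 3 n + 5) a_n = 0.
Thus a_{n+2} = (2 n(n-1) - 3 n - 5) / ((n+1)(n+2)) * a_n.

Check with a_0 = 2, a_1 = 1 (apply the recurrence for n = 0, 1, 2, 3): a_0 = 2, a_1 = 1, a_2 = -5, a_3 = -4/3, a_4 = 35/12, a_5 = 2/15.

a_(n+2) = (2 n(n-1) - 3 n - 5) / ((n+1)(n+2)) * a_n; check: a_0 = 2, a_1 = 1, a_2 = -5, a_3 = -4/3, a_4 = 35/12, a_5 = 2/15


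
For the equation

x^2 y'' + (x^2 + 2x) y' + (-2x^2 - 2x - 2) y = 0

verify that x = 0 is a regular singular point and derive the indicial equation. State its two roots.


Divide by x^2 to reach normal form y'' + P_1(x) y' + P_2(x) y = 0 with P_1(x) = 1 + 2/x and P_2(x) = -2 - 2/x - 2/x^2.
x = 0 is a singular point because the y'-coefficient 1 + 2/x has a pole at x = 0 and the y-coefficient -2 - 2/x - 2/x^2 has a pole at x = 0.
It is a regular singular point because x P_1(x) = p(x) = x + 2 and x^2 P_2(x) = q(x) = -2x^2 - 2x - 2 are polynomials, hence analytic at x = 0.
p(0) = 2,  q(0) = -2.
Indicial equation: r(r-1) + p(0) r + q(0) = 0, i.e. r^2 + (p(0) - 1) r + q(0) = 0, i.e. r^2 + 1 r - 2 = 0.
Discriminant: (1)^2 - 4(-2) = 9, so r = (-1 ± 3)/2.
Solving: r_1 = 1, r_2 = -2.

indicial: r^2 + 1 r - 2 = 0; roots r_1 = 1, r_2 = -2


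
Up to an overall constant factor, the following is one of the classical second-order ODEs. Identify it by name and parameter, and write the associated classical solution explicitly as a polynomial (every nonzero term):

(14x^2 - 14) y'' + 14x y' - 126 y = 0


All three coefficients share the factor -14; dividing through by -14 gives  (1 - x^2) y'' - x y' + 9 y = 0.
This matches the Chebyshev equation (1 - x^2) y'' - x y' + n^2 y = 0 (note the -x y' term, not -2x y') with n^2 = 9, so n = 3; the polynomial solution is T_3(x).
With y = sum_k a_k x^k, matching x^k gives (k+2)(k+1) a_{k+2} = (k^2 - n^2) a_k = (k - 3)(k + 3) a_k. The right side vanishes at k = 3, so the series with the parity of 3 terminates at degree 3.
Standard normalization: leading coefficient of T_n is 2^(n-1), so a_3 = 2^2 = 4. Work downward with a_k = (k+1)(k+2) a_{k+2} / ((k - 3)(k + 3)):
  a_1 = (2)(3)(4) / ((1 - 3)(1 + 3)) = 24/(-8) = -3
Hence T_3(x) = 4 x^3 - 3 x.

T_3(x); series = 4 x^3 - 3 x


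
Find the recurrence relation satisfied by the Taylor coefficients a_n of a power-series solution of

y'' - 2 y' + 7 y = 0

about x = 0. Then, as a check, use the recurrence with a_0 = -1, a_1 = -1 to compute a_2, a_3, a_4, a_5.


Substitute y = sum_n a_n x^n.
y''(x) has coefficient (n+2)(n+1) a_{n+2} at x^n;
-2 y'(x) has coefficient -2 (n+1) a_{n+1} at x^n;
7 y(x) has coefficient 7 a_n at x^n.
Matching x^n: (n+2)(n+1) a_{n+2} - 2 (n+1) a_{n+1} + 7 a_n = 0.
Thus a_{n+2} = [2 (n+1) a_{n+1} - 7 a_n] / ((n+1)(n+2)).

Check with a_0 = -1, a_1 = -1 (apply the recurrence for n = 0, 1, 2, 3): a_0 = -1, a_1 = -1, a_2 = 5/2, a_3 = 17/6, a_4 = -1/24, a_5 = -121/120.

a_(n+2) = [2 (n+1) a_(n+1) - 7 a_n] / ((n+1)(n+2)); check: a_0 = -1, a_1 = -1, a_2 = 5/2, a_3 = 17/6, a_4 = -1/24, a_5 = -121/120


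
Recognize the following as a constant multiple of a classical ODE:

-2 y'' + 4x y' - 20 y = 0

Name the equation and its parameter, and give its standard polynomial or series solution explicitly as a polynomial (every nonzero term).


All three coefficients share the factor -2; dividing through by -2 gives  y'' - 2x y' + 10 y = 0.
This matches the Hermite equation y'' - 2x y' + 2n y = 0 with 2n = 10, so n = 5; the polynomial solution is H_5(x).
With y = sum_k a_k x^k, matching x^k gives (k+2)(k+1) a_{k+2} = 2(k - n) a_k = 2(k - 5) a_k. The right side vanishes at k = 5, so the series with the parity of 5 terminates at degree 5.
Standard normalization: leading coefficient of H_n is 2^n, so a_5 = 2^5 = 32. Work downward with a_k = (k+1)(k+2) a_{k+2} / (2(k - n)):
  a_3 = (4)(5)(32) / (2(3 - 5)) = 640/(-4) = -160
  a_1 = (2)(3)(-160) / (2(1 - 5)) = -960/(-8) = 120
Hence H_5(x) = 32 x^5 - 160 x^3 + 120 x.

H_5(x); series = 32 x^5 - 160 x^3 + 120 x


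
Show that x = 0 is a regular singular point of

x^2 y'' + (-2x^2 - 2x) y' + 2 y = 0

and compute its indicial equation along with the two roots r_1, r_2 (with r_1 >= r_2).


Divide by x^2 to reach normal form y'' + P_1(x) y' + P_2(x) y = 0 with P_1(x) = -2 - 2/x and P_2(x) = 2/x^2.
x = 0 is a singular point because the y'-coefficient -2 - 2/x has a pole at x = 0 and the y-coefficient 2/x^2 has a pole at x = 0.
It is a regular singular point because x P_1(x) = p(x) = -2x - 2 and x^2 P_2(x) = q(x) = 2 are polynomials, hence analytic at x = 0.
p(0) = -2,  q(0) = 2.
Indicial equation: r(r-1) + p(0) r + q(0) = 0, i.e. r^2 + (p(0) - 1) r + q(0) = 0, i.e. r^2 - 3 r + 2 = 0.
Discriminant: (-3)^2 - 4(2) = 1, so r = (3 ± 1)/2.
Solving: r_1 = 2, r_2 = 1.

indicial: r^2 - 3 r + 2 = 0; roots r_1 = 2, r_2 = 1


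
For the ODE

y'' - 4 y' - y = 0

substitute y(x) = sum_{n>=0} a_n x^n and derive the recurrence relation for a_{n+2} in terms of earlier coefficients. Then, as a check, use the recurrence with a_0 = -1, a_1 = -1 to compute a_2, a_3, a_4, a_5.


Substitute y = sum_n a_n x^n.
y''(x) has coefficient (n+2)(n+1) a_{n+2} at x^n;
-4 y'(x) has coefficient -4 (n+1) a_{n+1} at x^n;
-y(x) has coefficient -1 a_n at x^n.
Matching x^n: (n+2)(n+1) a_{n+2} - 4 (n+1) a_{n+1} - 1 a_n = 0.
Thus a_{n+2} = [4 (n+1) a_{n+1} + 1 a_n] / ((n+1)(n+2)).

Check with a_0 = -1, a_1 = -1 (apply the recurrence for n = 0, 1, 2, 3): a_0 = -1, a_1 = -1, a_2 = -5/2, a_3 = -7/2, a_4 = -89/24, a_5 = -377/120.

a_(n+2) = [4 (n+1) a_(n+1) + 1 a_n] / ((n+1)(n+2)); check: a_0 = -1, a_1 = -1, a_2 = -5/2, a_3 = -7/2, a_4 = -89/24, a_5 = -377/120


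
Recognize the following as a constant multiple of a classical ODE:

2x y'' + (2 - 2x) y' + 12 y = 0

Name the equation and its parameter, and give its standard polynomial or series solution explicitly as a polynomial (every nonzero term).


All three coefficients share the factor 2; dividing through by 2 gives  x y'' + (1 - x) y' + 6 y = 0.
This matches the Laguerre equation x y'' + (1 - x) y' + n y = 0 with n = 6; the polynomial solution is L_6(x).
With y = sum_k a_k x^k, matching x^k gives (k+1)k a_{k+1} + (k+1) a_{k+1} - k a_k + n a_k = 0, i.e. (k+1)^2 a_{k+1} = (k - n) a_k = (k - 6) a_k. The right side vanishes at k = 6, so the series terminates at degree 6.
Standard normalization L_n(0) = 1 gives a_0 = 1. Work upward with a_{k+1} = (k - 6) a_k / (k+1)^2:
  a_1 = (0 - 6)(1) / 1^2 = -6/1 = -6
  a_2 = (1 - 6)(-6) / 2^2 = 30/4 = 15/2
  a_3 = (2 - 6)(15/2) / 3^2 = -30/9 = -10/3
  a_4 = (3 - 6)(-10/3) / 4^2 = 10/16 = 5/8
  a_5 = (4 - 6)(5/8) / 5^2 = (-5/4)/25 = -1/20
  a_6 = (5 - 6)(-1/20) / 6^2 = (1/20)/36 = 1/720
Hence L_6(x) = x^6/720 - x^5/20 + 5 x^4/8 - 10 x^3/3 + 15 x^2/2 - 6 x + 1.

L_6(x); series = x^6/720 - x^5/20 + 5 x^4/8 - 10 x^3/3 + 15 x^2/2 - 6 x + 1


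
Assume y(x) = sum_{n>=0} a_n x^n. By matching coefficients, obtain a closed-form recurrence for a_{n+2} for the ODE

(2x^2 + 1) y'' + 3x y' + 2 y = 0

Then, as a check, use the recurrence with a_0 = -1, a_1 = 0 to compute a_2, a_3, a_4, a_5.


Substitute y = sum_n a_n x^n.
(1 + 2 x^2) y'' contributes (n+2)(n+1) a_{n+2} + 2 n(n-1) a_n at x^n.
3 x y'(x) contributes 3 n a_n at x^n.
2 y(x) contributes 2 a_n at x^n.
Matching x^n: (n+2)(n+1) a_{n+2} + (2 n(n-1) + 3 n + 2) a_n = 0.
Thus a_{n+2} = (-2 n(n-1) - 3 n - 2) / ((n+1)(n+2)) * a_n.

Check with a_0 = -1, a_1 = 0 (apply the recurrence for n = 0, 1, 2, 3): a_0 = -1, a_1 = 0, a_2 = 1, a_3 = 0, a_4 = -1, a_5 = 0.

a_(n+2) = (-2 n(n-1) - 3 n - 2) / ((n+1)(n+2)) * a_n; check: a_0 = -1, a_1 = 0, a_2 = 1, a_3 = 0, a_4 = -1, a_5 = 0


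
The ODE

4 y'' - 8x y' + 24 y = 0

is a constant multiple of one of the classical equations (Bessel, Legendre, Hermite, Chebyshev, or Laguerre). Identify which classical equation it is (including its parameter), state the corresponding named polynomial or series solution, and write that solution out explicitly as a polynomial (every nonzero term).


All three coefficients share the factor 4; dividing through by 4 gives  y'' - 2x y' + 6 y = 0.
This matches the Hermite equation y'' - 2x y' + 2n y = 0 with 2n = 6, so n = 3; the polynomial solution is H_3(x).
With y = sum_k a_k x^k, matching x^k gives (k+2)(k+1) a_{k+2} = 2(k - n) a_k = 2(k - 3) a_k. The right side vanishes at k = 3, so the series with the parity of 3 terminates at degree 3.
Standard normalization: leading coefficient of H_n is 2^n, so a_3 = 2^3 = 8. Work downward with a_k = (k+1)(k+2) a_{k+2} / (2(k - n)):
  a_1 = (2)(3)(8) / (2(1 - 3)) = 48/(-4) = -12
Hence H_3(x) = 8 x^3 - 12 x.

H_3(x); series = 8 x^3 - 12 x


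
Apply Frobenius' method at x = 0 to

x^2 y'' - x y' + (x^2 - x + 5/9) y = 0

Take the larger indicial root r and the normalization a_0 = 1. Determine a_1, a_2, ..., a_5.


Write in Frobenius form y'' + (p(x)/x) y' + (q(x)/x^2) y = 0:
  p(x) = -1,  q(x) = x^2 - x + 5/9.
Indicial equation: r(r-1) + (-1) r + (5/9) = 0 -> roots r_1 = 5/3, r_2 = 1/3.
Take r = r_1 = 5/3. Let y(x) = x^r sum_{n>=0} a_n x^n with a_0 = 1.
Substitute y = x^r sum a_n x^n and match x^{r+n}. The recurrence is
  D(n) a_n - 1 a_{n-1} + 1 a_{n-2} = 0,  where D(n) = (r+n)(r+n-1) + (-1)(r+n) + (5/9).
  a_n = [1 a_{n-1} - 1 a_{n-2}] / D(n).
Since the indicial polynomial factors as (r - r_1)(r - r_2), D(n) = (r_1 + n - r_1)(r_1 + n - r_2) = n(n + 4/3).
Evaluating step by step (a_0 = 1):
  n = 1: D(1) = 1(1 + 4/3) = 7/3; numerator = 1(1) = 1; a_1 = (1)/(7/3) = 3/7
  n = 2: D(2) = 2(2 + 4/3) = 20/3; numerator = 1(3/7) - 1(1) = -4/7; a_2 = (-4/7)/(20/3) = -3/35
  n = 3: D(3) = 3(3 + 4/3) = 13; numerator = 1(-3/35) - 1(3/7) = -18/35; a_3 = (-18/35)/(13) = -18/455
  n = 4: D(4) = 4(4 + 4/3) = 64/3; numerator = 1(-18/455) - 1(-3/35) = 3/65; a_4 = (3/65)/(64/3) = 9/4160
  n = 5: D(5) = 5(5 + 4/3) = 95/3; numerator = 1(9/4160) - 1(-18/455) = 243/5824; a_5 = (243/5824)/(95/3) = 729/553280

r = 5/3; a_0 = 1; a_1 = 3/7; a_2 = -3/35; a_3 = -18/455; a_4 = 9/4160; a_5 = 729/553280


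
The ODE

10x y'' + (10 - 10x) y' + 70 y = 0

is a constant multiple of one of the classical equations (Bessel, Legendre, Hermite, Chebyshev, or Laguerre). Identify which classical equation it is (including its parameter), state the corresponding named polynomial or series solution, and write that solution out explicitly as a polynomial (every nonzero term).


All three coefficients share the factor 10; dividing through by 10 gives  x y'' + (1 - x) y' + 7 y = 0.
This matches the Laguerre equation x y'' + (1 - x) y' + n y = 0 with n = 7; the polynomial solution is L_7(x).
With y = sum_k a_k x^k, matching x^k gives (k+1)k a_{k+1} + (k+1) a_{k+1} - k a_k + n a_k = 0, i.e. (k+1)^2 a_{k+1} = (k - n) a_k = (k - 7) a_k. The right side vanishes at k = 7, so the series terminates at degree 7.
Standard normalization L_n(0) = 1 gives a_0 = 1. Work upward with a_{k+1} = (k - 7) a_k / (k+1)^2:
  a_1 = (0 - 7)(1) / 1^2 = -7/1 = -7
  a_2 = (1 - 7)(-7) / 2^2 = 42/4 = 21/2
  a_3 = (2 - 7)(21/2) / 3^2 = (-105/2)/9 = -35/6
  a_4 = (3 - 7)(-35/6) / 4^2 = (70/3)/16 = 35/24
  a_5 = (4 - 7)(35/24) / 5^2 = (-35/8)/25 = -7/40
  a_6 = (5 - 7)(-7/40) / 6^2 = (7/20)/36 = 7/720
  a_7 = (6 - 7)(7/720) / 7^2 = (-7/720)/49 = -1/5040
Hence L_7(x) = -x^7/5040 + 7 x^6/720 - 7 x^5/40 + 35 x^4/24 - 35 x^3/6 + 21 x^2/2 - 7 x + 1.

L_7(x); series = -x^7/5040 + 7 x^6/720 - 7 x^5/40 + 35 x^4/24 - 35 x^3/6 + 21 x^2/2 - 7 x + 1


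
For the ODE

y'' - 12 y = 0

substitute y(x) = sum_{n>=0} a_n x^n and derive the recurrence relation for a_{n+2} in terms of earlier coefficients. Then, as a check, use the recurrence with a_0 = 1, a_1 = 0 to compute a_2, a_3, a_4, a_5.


Substitute y = sum_n a_n x^n into y'' + (const) y = 0.
y''(x) = sum_{n>=0} (n+2)(n+1) a_{n+2} x^n.
The ODE becomes sum_n [(n+2)(n+1) a_{n+2} - 12 a_n] x^n = 0.
Setting each coefficient to zero gives the recurrence:
  (n+2)(n+1) a_{n+2} - 12 a_n = 0,
  a_{n+2} = 12 / ((n+1)(n+2)) a_n.

Check with a_0 = 1, a_1 = 0 (apply the recurrence for n = 0, 1, 2, 3): a_0 = 1, a_1 = 0, a_2 = 6, a_3 = 0, a_4 = 6, a_5 = 0.

a_{n+2} = 12/((n+1)(n+2)) * a_n; check: a_0 = 1, a_1 = 0, a_2 = 6, a_3 = 0, a_4 = 6, a_5 = 0


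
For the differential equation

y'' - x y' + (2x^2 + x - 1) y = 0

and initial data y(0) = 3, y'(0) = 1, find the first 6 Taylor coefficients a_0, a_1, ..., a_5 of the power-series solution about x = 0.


Ansatz: y(x) = sum_{n>=0} a_n x^n, so y'(x) = sum_{n>=1} n a_n x^(n-1) and y''(x) = sum_{n>=2} n(n-1) a_n x^(n-2).
Substitute into P(x) y'' + Q(x) y' + R(x) y = 0 with P(x) = 1, Q(x) = -x, R(x) = 2x^2 + x - 1, and match powers of x.
Initial conditions: a_0 = 3, a_1 = 1.
Setting the coefficient of each power of x to zero and solving order by order (substituting the coefficients already found):
  x^0: 2 a_2 - a_0 = 0  ->  2 a_2 = a_0 = 3  ->  a_2 = 3/2
  x^1: 6 a_3 - 2 a_1 + a_0 = 0  ->  6 a_3 = 2 a_1 - a_0 = -1  ->  a_3 = -1/6
  x^2: 12 a_4 - 3 a_2 + a_1 + 2 a_0 = 0  ->  12 a_4 = 3 a_2 - a_1 - 2 a_0 = -5/2  ->  a_4 = -5/24
  x^3: 20 a_5 - 4 a_3 + a_2 + 2 a_1 = 0  ->  20 a_5 = 4 a_3 - a_2 - 2 a_1 = -25/6  ->  a_5 = -5/24
Truncated series: y(x) = 3 + x + (3/2) x^2 - (1/6) x^3 - (5/24) x^4 - (5/24) x^5 + O(x^6).

a_0 = 3; a_1 = 1; a_2 = 3/2; a_3 = -1/6; a_4 = -5/24; a_5 = -5/24


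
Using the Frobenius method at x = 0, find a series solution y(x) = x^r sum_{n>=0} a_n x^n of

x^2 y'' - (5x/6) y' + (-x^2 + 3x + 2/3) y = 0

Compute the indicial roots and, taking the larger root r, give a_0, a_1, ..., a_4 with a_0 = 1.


Write in Frobenius form y'' + (p(x)/x) y' + (q(x)/x^2) y = 0:
  p(x) = -5/6,  q(x) = -x^2 + 3x + 2/3.
Indicial equation: r(r-1) + (-5/6) r + (2/3) = 0 -> roots r_1 = 4/3, r_2 = 1/2.
Take r = r_1 = 4/3. Let y(x) = x^r sum_{n>=0} a_n x^n with a_0 = 1.
Substitute y = x^r sum a_n x^n and match x^{r+n}. The recurrence is
  D(n) a_n + 3 a_{n-1} - 1 a_{n-2} = 0,  where D(n) = (r+n)(r+n-1) + (-5/6)(r+n) + (2/3).
  a_n = [-3 a_{n-1} + 1 a_{n-2}] / D(n).
Since the indicial polynomial factors as (r - r_1)(r - r_2), D(n) = (r_1 + n - r_1)(r_1 + n - r_2) = n(n + 5/6).
Evaluating step by step (a_0 = 1):
  n = 1: D(1) = 1(1 + 5/6) = 11/6; numerator = -3(1) = -3; a_1 = (-3)/(11/6) = -18/11
  n = 2: D(2) = 2(2 + 5/6) = 17/3; numerator = -3(-18/11) + 1(1) = 65/11; a_2 = (65/11)/(17/3) = 195/187
  n = 3: D(3) = 3(3 + 5/6) = 23/2; numerator = -3(195/187) + 1(-18/11) = -81/17; a_3 = (-81/17)/(23/2) = -162/391
  n = 4: D(4) = 4(4 + 5/6) = 58/3; numerator = -3(-162/391) + 1(195/187) = 9831/4301; a_4 = (9831/4301)/(58/3) = 1017/8602

r = 4/3; a_0 = 1; a_1 = -18/11; a_2 = 195/187; a_3 = -162/391; a_4 = 1017/8602


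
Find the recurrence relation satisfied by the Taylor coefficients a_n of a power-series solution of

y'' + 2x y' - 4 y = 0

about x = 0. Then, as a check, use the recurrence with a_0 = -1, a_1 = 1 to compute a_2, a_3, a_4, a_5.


Substitute y = sum_n a_n x^n.
y''(x) has coefficient (n+2)(n+1) a_{n+2} at x^n;
2 x y'(x) has coefficient 2 n a_n at x^n (shift);
-4 y(x) has coefficient -4 a_n at x^n.
Matching x^n: (n+2)(n+1) a_{n+2} + (2n - 4) a_n = 0.
Thus a_{n+2} = (-2n + 4) / ((n+1)(n+2)) * a_n.

Check with a_0 = -1, a_1 = 1 (apply the recurrence for n = 0, 1, 2, 3): a_0 = -1, a_1 = 1, a_2 = -2, a_3 = 1/3, a_4 = 0, a_5 = -1/30.

a_(n+2) = (-2n + 4) / ((n+1)(n+2)) * a_n; check: a_0 = -1, a_1 = 1, a_2 = -2, a_3 = 1/3, a_4 = 0, a_5 = -1/30


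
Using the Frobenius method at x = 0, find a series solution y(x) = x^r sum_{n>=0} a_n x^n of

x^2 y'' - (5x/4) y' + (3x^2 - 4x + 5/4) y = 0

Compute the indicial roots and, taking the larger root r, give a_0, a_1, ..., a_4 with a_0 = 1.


Write in Frobenius form y'' + (p(x)/x) y' + (q(x)/x^2) y = 0:
  p(x) = -5/4,  q(x) = 3x^2 - 4x + 5/4.
Indicial equation: r(r-1) + (-5/4) r + (5/4) = 0 -> roots r_1 = 5/4, r_2 = 1.
Take r = r_1 = 5/4. Let y(x) = x^r sum_{n>=0} a_n x^n with a_0 = 1.
Substitute y = x^r sum a_n x^n and match x^{r+n}. The recurrence is
  D(n) a_n - 4 a_{n-1} + 3 a_{n-2} = 0,  where D(n) = (r+n)(r+n-1) + (-5/4)(r+n) + (5/4).
  a_n = [4 a_{n-1} - 3 a_{n-2}] / D(n).
Since the indicial polynomial factors as (r - r_1)(r - r_2), D(n) = (r_1 + n - r_1)(r_1 + n - r_2) = n(n + 1/4).
Evaluating step by step (a_0 = 1):
  n = 1: D(1) = 1(1 + 1/4) = 5/4; numerator = 4(1) = 4; a_1 = (4)/(5/4) = 16/5
  n = 2: D(2) = 2(2 + 1/4) = 9/2; numerator = 4(16/5) - 3(1) = 49/5; a_2 = (49/5)/(9/2) = 98/45
  n = 3: D(3) = 3(3 + 1/4) = 39/4; numerator = 4(98/45) - 3(16/5) = -8/9; a_3 = (-8/9)/(39/4) = -32/351
  n = 4: D(4) = 4(4 + 1/4) = 17; numerator = 4(-32/351) - 3(98/45) = -12106/1755; a_4 = (-12106/1755)/(17) = -12106/29835

r = 5/4; a_0 = 1; a_1 = 16/5; a_2 = 98/45; a_3 = -32/351; a_4 = -12106/29835


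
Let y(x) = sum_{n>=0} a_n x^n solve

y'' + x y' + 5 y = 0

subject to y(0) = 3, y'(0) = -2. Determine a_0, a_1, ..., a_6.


Ansatz: y(x) = sum_{n>=0} a_n x^n, so y'(x) = sum_{n>=1} n a_n x^(n-1) and y''(x) = sum_{n>=2} n(n-1) a_n x^(n-2).
Substitute into P(x) y'' + Q(x) y' + R(x) y = 0 with P(x) = 1, Q(x) = x, R(x) = 5, and match powers of x.
Initial conditions: a_0 = 3, a_1 = -2.
Setting the coefficient of each power of x to zero and solving order by order (substituting the coefficients already found):
  x^0: 2 a_2 + 5 a_0 = 0  ->  2 a_2 = -5 a_0 = -15  ->  a_2 = -15/2
  x^1: 6 a_3 + 6 a_1 = 0  ->  6 a_3 = -6 a_1 = 12  ->  a_3 = 2
  x^2: 12 a_4 + 7 a_2 = 0  ->  12 a_4 = -7 a_2 = 105/2  ->  a_4 = 35/8
  x^3: 20 a_5 + 8 a_3 = 0  ->  20 a_5 = -8 a_3 = -16  ->  a_5 = -4/5
  x^4: 30 a_6 + 9 a_4 = 0  ->  30 a_6 = -9 a_4 = -315/8  ->  a_6 = -21/16
Truncated series: y(x) = 3 - 2 x - (15/2) x^2 + 2 x^3 + (35/8) x^4 - (4/5) x^5 - (21/16) x^6 + O(x^7).

a_0 = 3; a_1 = -2; a_2 = -15/2; a_3 = 2; a_4 = 35/8; a_5 = -4/5; a_6 = -21/16


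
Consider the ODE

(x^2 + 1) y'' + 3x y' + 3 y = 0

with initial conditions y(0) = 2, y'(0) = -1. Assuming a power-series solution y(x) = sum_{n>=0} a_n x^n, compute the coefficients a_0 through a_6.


Ansatz: y(x) = sum_{n>=0} a_n x^n, so y'(x) = sum_{n>=1} n a_n x^(n-1) and y''(x) = sum_{n>=2} n(n-1) a_n x^(n-2).
Substitute into P(x) y'' + Q(x) y' + R(x) y = 0 with P(x) = x^2 + 1, Q(x) = 3x, R(x) = 3, and match powers of x.
Initial conditions: a_0 = 2, a_1 = -1.
Setting the coefficient of each power of x to zero and solving order by order (substituting the coefficients already found):
  x^0: 2 a_2 + 3 a_0 = 0  ->  2 a_2 = -3 a_0 = -6  ->  a_2 = -3
  x^1: 6 a_3 + 6 a_1 = 0  ->  6 a_3 = -6 a_1 = 6  ->  a_3 = 1
  x^2: 12 a_4 + 11 a_2 = 0  ->  12 a_4 = -11 a_2 = 33  ->  a_4 = 11/4
  x^3: 20 a_5 + 18 a_3 = 0  ->  20 a_5 = -18 a_3 = -18  ->  a_5 = -9/10
  x^4: 30 a_6 + 27 a_4 = 0  ->  30 a_6 = -27 a_4 = -297/4  ->  a_6 = -99/40
Truncated series: y(x) = 2 - x - 3 x^2 + x^3 + (11/4) x^4 - (9/10) x^5 - (99/40) x^6 + O(x^7).

a_0 = 2; a_1 = -1; a_2 = -3; a_3 = 1; a_4 = 11/4; a_5 = -9/10; a_6 = -99/40


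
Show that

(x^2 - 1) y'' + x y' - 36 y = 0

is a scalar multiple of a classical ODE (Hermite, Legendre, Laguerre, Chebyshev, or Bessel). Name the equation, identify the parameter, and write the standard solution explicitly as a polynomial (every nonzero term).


All three coefficients share the factor -1; dividing through by -1 gives  (1 - x^2) y'' - x y' + 36 y = 0.
This matches the Chebyshev equation (1 - x^2) y'' - x y' + n^2 y = 0 (note the -x y' term, not -2x y') with n^2 = 36, so n = 6; the polynomial solution is T_6(x).
With y = sum_k a_k x^k, matching x^k gives (k+2)(k+1) a_{k+2} = (k^2 - n^2) a_k = (k - 6)(k + 6) a_k. The right side vanishes at k = 6, so the series with the parity of 6 terminates at degree 6.
Standard normalization: leading coefficient of T_n is 2^(n-1), so a_6 = 2^5 = 32. Work downward with a_k = (k+1)(k+2) a_{k+2} / ((k - 6)(k + 6)):
  a_4 = (5)(6)(32) / ((4 - 6)(4 + 6)) = 960/(-20) = -48
  a_2 = (3)(4)(-48) / ((2 - 6)(2 + 6)) = -576/(-32) = 18
  a_0 = (1)(2)(18) / ((0 - 6)(0 + 6)) = 36/(-36) = -1
Hence T_6(x) = 32 x^6 - 48 x^4 + 18 x^2 - 1.

T_6(x); series = 32 x^6 - 48 x^4 + 18 x^2 - 1


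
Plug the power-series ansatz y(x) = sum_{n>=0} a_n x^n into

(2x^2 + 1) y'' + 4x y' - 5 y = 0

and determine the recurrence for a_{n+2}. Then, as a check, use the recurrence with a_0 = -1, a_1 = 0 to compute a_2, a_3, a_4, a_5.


Substitute y = sum_n a_n x^n.
(1 + 2 x^2) y'' contributes (n+2)(n+1) a_{n+2} + 2 n(n-1) a_n at x^n.
4 x y'(x) contributes 4 n a_n at x^n.
-5 y(x) contributes -5 a_n at x^n.
Matching x^n: (n+2)(n+1) a_{n+2} + (2 n(n-1) + 4 n - 5) a_n = 0.
Thus a_{n+2} = (-2 n(n-1) - 4 n + 5) / ((n+1)(n+2)) * a_n.

Check with a_0 = -1, a_1 = 0 (apply the recurrence for n = 0, 1, 2, 3): a_0 = -1, a_1 = 0, a_2 = -5/2, a_3 = 0, a_4 = 35/24, a_5 = 0.

a_(n+2) = (-2 n(n-1) - 4 n + 5) / ((n+1)(n+2)) * a_n; check: a_0 = -1, a_1 = 0, a_2 = -5/2, a_3 = 0, a_4 = 35/24, a_5 = 0


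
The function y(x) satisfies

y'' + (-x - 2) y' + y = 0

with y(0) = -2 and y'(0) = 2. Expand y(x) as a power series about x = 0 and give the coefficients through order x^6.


Ansatz: y(x) = sum_{n>=0} a_n x^n, so y'(x) = sum_{n>=1} n a_n x^(n-1) and y''(x) = sum_{n>=2} n(n-1) a_n x^(n-2).
Substitute into P(x) y'' + Q(x) y' + R(x) y = 0 with P(x) = 1, Q(x) = -x - 2, R(x) = 1, and match powers of x.
Initial conditions: a_0 = -2, a_1 = 2.
Setting the coefficient of each power of x to zero and solving order by order (substituting the coefficients already found):
  x^0: 2 a_2 - 2 a_1 + a_0 = 0  ->  2 a_2 = 2 a_1 - a_0 = 6  ->  a_2 = 3
  x^1: 6 a_3 - 4 a_2 = 0  ->  6 a_3 = 4 a_2 = 12  ->  a_3 = 2
  x^2: 12 a_4 - 6 a_3 - a_2 = 0  ->  12 a_4 = 6 a_3 + a_2 = 15  ->  a_4 = 5/4
  x^3: 20 a_5 - 8 a_4 - 2 a_3 = 0  ->  20 a_5 = 8 a_4 + 2 a_3 = 14  ->  a_5 = 7/10
  x^4: 30 a_6 - 10 a_5 - 3 a_4 = 0  ->  30 a_6 = 10 a_5 + 3 a_4 = 43/4  ->  a_6 = 43/120
Truncated series: y(x) = -2 + 2 x + 3 x^2 + 2 x^3 + (5/4) x^4 + (7/10) x^5 + (43/120) x^6 + O(x^7).

a_0 = -2; a_1 = 2; a_2 = 3; a_3 = 2; a_4 = 5/4; a_5 = 7/10; a_6 = 43/120


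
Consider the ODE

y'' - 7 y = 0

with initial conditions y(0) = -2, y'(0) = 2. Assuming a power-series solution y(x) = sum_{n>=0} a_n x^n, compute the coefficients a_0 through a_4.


Ansatz: y(x) = sum_{n>=0} a_n x^n, so y'(x) = sum_{n>=1} n a_n x^(n-1) and y''(x) = sum_{n>=2} n(n-1) a_n x^(n-2).
Substitute into P(x) y'' + Q(x) y' + R(x) y = 0 with P(x) = 1, Q(x) = 0, R(x) = -7, and match powers of x.
Initial conditions: a_0 = -2, a_1 = 2.
Setting the coefficient of each power of x to zero and solving order by order (substituting the coefficients already found):
  x^0: 2 a_2 - 7 a_0 = 0  ->  2 a_2 = 7 a_0 = -14  ->  a_2 = -7
  x^1: 6 a_3 - 7 a_1 = 0  ->  6 a_3 = 7 a_1 = 14  ->  a_3 = 7/3
  x^2: 12 a_4 - 7 a_2 = 0  ->  12 a_4 = 7 a_2 = -49  ->  a_4 = -49/12
Truncated series: y(x) = -2 + 2 x - 7 x^2 + (7/3) x^3 - (49/12) x^4 + O(x^5).

a_0 = -2; a_1 = 2; a_2 = -7; a_3 = 7/3; a_4 = -49/12


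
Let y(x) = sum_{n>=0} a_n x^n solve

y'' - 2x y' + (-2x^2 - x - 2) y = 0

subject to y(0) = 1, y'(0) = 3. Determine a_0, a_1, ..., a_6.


Ansatz: y(x) = sum_{n>=0} a_n x^n, so y'(x) = sum_{n>=1} n a_n x^(n-1) and y''(x) = sum_{n>=2} n(n-1) a_n x^(n-2).
Substitute into P(x) y'' + Q(x) y' + R(x) y = 0 with P(x) = 1, Q(x) = -2x, R(x) = -2x^2 - x - 2, and match powers of x.
Initial conditions: a_0 = 1, a_1 = 3.
Setting the coefficient of each power of x to zero and solving order by order (substituting the coefficients already found):
  x^0: 2 a_2 - 2 a_0 = 0  ->  2 a_2 = 2 a_0 = 2  ->  a_2 = 1
  x^1: 6 a_3 - 4 a_1 - a_0 = 0  ->  6 a_3 = 4 a_1 + a_0 = 13  ->  a_3 = 13/6
  x^2: 12 a_4 - 6 a_2 - a_1 - 2 a_0 = 0  ->  12 a_4 = 6 a_2 + a_1 + 2 a_0 = 11  ->  a_4 = 11/12
  x^3: 20 a_5 - 8 a_3 - a_2 - 2 a_1 = 0  ->  20 a_5 = 8 a_3 + a_2 + 2 a_1 = 73/3  ->  a_5 = 73/60
  x^4: 30 a_6 - 10 a_4 - a_3 - 2 a_2 = 0  ->  30 a_6 = 10 a_4 + a_3 + 2 a_2 = 40/3  ->  a_6 = 4/9
Truncated series: y(x) = 1 + 3 x + x^2 + (13/6) x^3 + (11/12) x^4 + (73/60) x^5 + (4/9) x^6 + O(x^7).

a_0 = 1; a_1 = 3; a_2 = 1; a_3 = 13/6; a_4 = 11/12; a_5 = 73/60; a_6 = 4/9


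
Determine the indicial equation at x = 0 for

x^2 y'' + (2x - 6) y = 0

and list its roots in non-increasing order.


Divide by x^2 to reach normal form y'' + P_1(x) y' + P_2(x) y = 0 with P_1(x) = 0 and P_2(x) = 2/x - 6/x^2.
x = 0 is a singular point because the y-coefficient 2/x - 6/x^2 has a pole at x = 0.
It is a regular singular point because x P_1(x) = p(x) = 0 and x^2 P_2(x) = q(x) = 2x - 6 are polynomials, hence analytic at x = 0.
p(0) = 0,  q(0) = -6.
Indicial equation: r(r-1) + p(0) r + q(0) = 0, i.e. r^2 + (p(0) - 1) r + q(0) = 0, i.e. r^2 - 1 r - 6 = 0.
Discriminant: (-1)^2 - 4(-6) = 25, so r = (1 ± 5)/2.
Solving: r_1 = 3, r_2 = -2.

indicial: r^2 - 1 r - 6 = 0; roots r_1 = 3, r_2 = -2


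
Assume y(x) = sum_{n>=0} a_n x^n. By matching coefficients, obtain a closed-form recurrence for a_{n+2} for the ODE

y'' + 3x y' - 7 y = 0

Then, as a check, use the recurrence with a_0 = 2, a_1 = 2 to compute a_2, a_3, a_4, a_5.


Substitute y = sum_n a_n x^n.
y''(x) has coefficient (n+2)(n+1) a_{n+2} at x^n;
3 x y'(x) has coefficient 3 n a_n at x^n (shift);
-7 y(x) has coefficient -7 a_n at x^n.
Matching x^n: (n+2)(n+1) a_{n+2} + (3n - 7) a_n = 0.
Thus a_{n+2} = (-3n + 7) / ((n+1)(n+2)) * a_n.

Check with a_0 = 2, a_1 = 2 (apply the recurrence for n = 0, 1, 2, 3): a_0 = 2, a_1 = 2, a_2 = 7, a_3 = 4/3, a_4 = 7/12, a_5 = -2/15.

a_(n+2) = (-3n + 7) / ((n+1)(n+2)) * a_n; check: a_0 = 2, a_1 = 2, a_2 = 7, a_3 = 4/3, a_4 = 7/12, a_5 = -2/15


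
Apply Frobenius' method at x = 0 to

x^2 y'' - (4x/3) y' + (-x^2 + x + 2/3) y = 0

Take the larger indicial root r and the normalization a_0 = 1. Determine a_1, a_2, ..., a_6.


Write in Frobenius form y'' + (p(x)/x) y' + (q(x)/x^2) y = 0:
  p(x) = -4/3,  q(x) = -x^2 + x + 2/3.
Indicial equation: r(r-1) + (-4/3) r + (2/3) = 0 -> roots r_1 = 2, r_2 = 1/3.
Take r = r_1 = 2. Let y(x) = x^r sum_{n>=0} a_n x^n with a_0 = 1.
Substitute y = x^r sum a_n x^n and match x^{r+n}. The recurrence is
  D(n) a_n + 1 a_{n-1} - 1 a_{n-2} = 0,  where D(n) = (r+n)(r+n-1) + (-4/3)(r+n) + (2/3).
  a_n = [-1 a_{n-1} + 1 a_{n-2}] / D(n).
Since the indicial polynomial factors as (r - r_1)(r - r_2), D(n) = (r_1 + n - r_1)(r_1 + n - r_2) = n(n + 5/3).
Evaluating step by step (a_0 = 1):
  n = 1: D(1) = 1(1 + 5/3) = 8/3; numerator = -1(1) = -1; a_1 = (-1)/(8/3) = -3/8
  n = 2: D(2) = 2(2 + 5/3) = 22/3; numerator = -1(-3/8) + 1(1) = 11/8; a_2 = (11/8)/(22/3) = 3/16
  n = 3: D(3) = 3(3 + 5/3) = 14; numerator = -1(3/16) + 1(-3/8) = -9/16; a_3 = (-9/16)/(14) = -9/224
  n = 4: D(4) = 4(4 + 5/3) = 68/3; numerator = -1(-9/224) + 1(3/16) = 51/224; a_4 = (51/224)/(68/3) = 9/896
  n = 5: D(5) = 5(5 + 5/3) = 100/3; numerator = -1(9/896) + 1(-9/224) = -45/896; a_5 = (-45/896)/(100/3) = -27/17920
  n = 6: D(6) = 6(6 + 5/3) = 46; numerator = -1(-27/17920) + 1(9/896) = 207/17920; a_6 = (207/17920)/(46) = 9/35840

r = 2; a_0 = 1; a_1 = -3/8; a_2 = 3/16; a_3 = -9/224; a_4 = 9/896; a_5 = -27/17920; a_6 = 9/35840


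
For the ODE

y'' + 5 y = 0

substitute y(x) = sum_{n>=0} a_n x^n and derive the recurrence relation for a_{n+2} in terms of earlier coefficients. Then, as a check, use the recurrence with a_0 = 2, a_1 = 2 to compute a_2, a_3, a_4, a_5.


Substitute y = sum_n a_n x^n into y'' + (const) y = 0.
y''(x) = sum_{n>=0} (n+2)(n+1) a_{n+2} x^n.
The ODE becomes sum_n [(n+2)(n+1) a_{n+2} + 5 a_n] x^n = 0.
Setting each coefficient to zero gives the recurrence:
  (n+2)(n+1) a_{n+2} + 5 a_n = 0,
  a_{n+2} = -5 / ((n+1)(n+2)) a_n.

Check with a_0 = 2, a_1 = 2 (apply the recurrence for n = 0, 1, 2, 3): a_0 = 2, a_1 = 2, a_2 = -5, a_3 = -5/3, a_4 = 25/12, a_5 = 5/12.

a_{n+2} = -5/((n+1)(n+2)) * a_n; check: a_0 = 2, a_1 = 2, a_2 = -5, a_3 = -5/3, a_4 = 25/12, a_5 = 5/12


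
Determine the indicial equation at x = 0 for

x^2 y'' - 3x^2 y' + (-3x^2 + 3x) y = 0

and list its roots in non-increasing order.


Divide by x^2 to reach normal form y'' + P_1(x) y' + P_2(x) y = 0 with P_1(x) = -3 and P_2(x) = -3 + 3/x.
x = 0 is a singular point because the y-coefficient -3 + 3/x has a pole at x = 0.
It is a regular singular point because x P_1(x) = p(x) = -3x and x^2 P_2(x) = q(x) = -3x^2 + 3x are polynomials, hence analytic at x = 0.
p(0) = 0,  q(0) = 0.
Indicial equation: r(r-1) + p(0) r + q(0) = 0, i.e. r^2 + (p(0) - 1) r + q(0) = 0, i.e. r^2 - 1 r = 0.
Discriminant: (-1)^2 - 4(0) = 1, so r = (1 ± 1)/2.
Solving: r_1 = 1, r_2 = 0.

indicial: r^2 - 1 r = 0; roots r_1 = 1, r_2 = 0


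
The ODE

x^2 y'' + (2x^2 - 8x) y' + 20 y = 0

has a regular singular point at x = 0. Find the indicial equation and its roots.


Divide by x^2 to reach normal form y'' + P_1(x) y' + P_2(x) y = 0 with P_1(x) = 2 - 8/x and P_2(x) = 20/x^2.
x = 0 is a singular point because the y'-coefficient 2 - 8/x has a pole at x = 0 and the y-coefficient 20/x^2 has a pole at x = 0.
It is a regular singular point because x P_1(x) = p(x) = 2x - 8 and x^2 P_2(x) = q(x) = 20 are polynomials, hence analytic at x = 0.
p(0) = -8,  q(0) = 20.
Indicial equation: r(r-1) + p(0) r + q(0) = 0, i.e. r^2 + (p(0) - 1) r + q(0) = 0, i.e. r^2 - 9 r + 20 = 0.
Discriminant: (-9)^2 - 4(20) = 1, so r = (9 ± 1)/2.
Solving: r_1 = 5, r_2 = 4.

indicial: r^2 - 9 r + 20 = 0; roots r_1 = 5, r_2 = 4


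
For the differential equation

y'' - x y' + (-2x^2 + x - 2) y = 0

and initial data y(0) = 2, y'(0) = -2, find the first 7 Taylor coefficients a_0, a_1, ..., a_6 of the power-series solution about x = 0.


Ansatz: y(x) = sum_{n>=0} a_n x^n, so y'(x) = sum_{n>=1} n a_n x^(n-1) and y''(x) = sum_{n>=2} n(n-1) a_n x^(n-2).
Substitute into P(x) y'' + Q(x) y' + R(x) y = 0 with P(x) = 1, Q(x) = -x, R(x) = -2x^2 + x - 2, and match powers of x.
Initial conditions: a_0 = 2, a_1 = -2.
Setting the coefficient of each power of x to zero and solving order by order (substituting the coefficients already found):
  x^0: 2 a_2 - 2 a_0 = 0  ->  2 a_2 = 2 a_0 = 4  ->  a_2 = 2
  x^1: 6 a_3 - 3 a_1 + a_0 = 0  ->  6 a_3 = 3 a_1 - a_0 = -8  ->  a_3 = -4/3
  x^2: 12 a_4 - 4 a_2 + a_1 - 2 a_0 = 0  ->  12 a_4 = 4 a_2 - a_1 + 2 a_0 = 14  ->  a_4 = 7/6
  x^3: 20 a_5 - 5 a_3 + a_2 - 2 a_1 = 0  ->  20 a_5 = 5 a_3 - a_2 + 2 a_1 = -38/3  ->  a_5 = -19/30
  x^4: 30 a_6 - 6 a_4 + a_3 - 2 a_2 = 0  ->  30 a_6 = 6 a_4 - a_3 + 2 a_2 = 37/3  ->  a_6 = 37/90
Truncated series: y(x) = 2 - 2 x + 2 x^2 - (4/3) x^3 + (7/6) x^4 - (19/30) x^5 + (37/90) x^6 + O(x^7).

a_0 = 2; a_1 = -2; a_2 = 2; a_3 = -4/3; a_4 = 7/6; a_5 = -19/30; a_6 = 37/90


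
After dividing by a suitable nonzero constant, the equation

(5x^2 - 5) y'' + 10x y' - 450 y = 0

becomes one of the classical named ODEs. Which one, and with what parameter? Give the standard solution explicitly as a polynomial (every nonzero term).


All three coefficients share the factor -5; dividing through by -5 gives  (1 - x^2) y'' - 2x y' + 90 y = 0.
This matches the Legendre equation (1 - x^2) y'' - 2x y' + n(n+1) y = 0 (note the -2x y' term) with n(n+1) = 90, so n = 9; the polynomial solution is P_9(x).
With y = sum_k a_k x^k, matching x^k gives (k+2)(k+1) a_{k+2} = [k(k+1) - n(n+1)] a_k = (k - 9)(k + 10) a_k. The right side vanishes at k = 9, so the series with the parity of 9 terminates at degree 9.
Standard normalization (P_n(1) = 1): leading coefficient (2n)!/(2^n (n!)^2) = 6402373705728000/(512*131681894400) = 12155/128, so a_9 = 12155/128. Work downward with a_k = (k+1)(k+2) a_{k+2} / ((k - 9)(k + 10)):
  a_7 = (8)(9)(12155/128) / ((7 - 9)(7 + 10)) = (109395/16)/(-34) = -6435/32
  a_5 = (6)(7)(-6435/32) / ((5 - 9)(5 + 10)) = (-135135/16)/(-60) = 9009/64
  a_3 = (4)(5)(9009/64) / ((3 - 9)(3 + 10)) = (45045/16)/(-78) = -1155/32
  a_1 = (2)(3)(-1155/32) / ((1 - 9)(1 + 10)) = (-3465/16)/(-88) = 315/128
Hence P_9(x) = 12155 x^9/128 - 6435 x^7/32 + 9009 x^5/64 - 1155 x^3/32 + 315 x/128.

P_9(x); series = 12155 x^9/128 - 6435 x^7/32 + 9009 x^5/64 - 1155 x^3/32 + 315 x/128
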